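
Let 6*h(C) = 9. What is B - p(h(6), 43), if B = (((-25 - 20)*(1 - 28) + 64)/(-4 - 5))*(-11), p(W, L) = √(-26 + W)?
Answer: 14069/9 - 7*I*√2/2 ≈ 1563.2 - 4.9497*I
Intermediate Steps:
h(C) = 3/2 (h(C) = (⅙)*9 = 3/2)
B = 14069/9 (B = ((-45*(-27) + 64)/(-9))*(-11) = ((1215 + 64)*(-⅑))*(-11) = (1279*(-⅑))*(-11) = -1279/9*(-11) = 14069/9 ≈ 1563.2)
B - p(h(6), 43) = 14069/9 - √(-26 + 3/2) = 14069/9 - √(-49/2) = 14069/9 - 7*I*√2/2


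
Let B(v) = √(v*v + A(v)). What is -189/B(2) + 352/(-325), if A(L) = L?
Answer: -352/325 - 63*√6/2 ≈ -78.242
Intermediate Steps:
B(v) = √(v + v²) (B(v) = √(v*v + v) = √(v² + v) = √(v + v²))
-189/B(2) + 352/(-325) = -189*√2/(2*√(1 + 2)) + 352/(-325) = -189*√6/6 + 352*(-1/325) = -189*√6/6 - 352/325 = -63*√6/2 - 352/325 = -352/325 - 63*√6/2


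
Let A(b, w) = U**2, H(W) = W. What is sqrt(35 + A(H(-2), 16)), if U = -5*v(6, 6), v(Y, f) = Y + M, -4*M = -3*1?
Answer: 17*sqrt(65)/4 ≈ 34.265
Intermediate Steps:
M = 3/4 (M = -(-3)/4 = -1/4*(-3) = 3/4 ≈ 0.75000)
v(Y, f) = 3/4 + Y (v(Y, f) = Y + 3/4 = 3/4 + Y)
U = -135/4 (U = -5*(3/4 + 6) = -5*27/4 = -135/4 ≈ -33.750)
A(b, w) = 18225/16 (A(b, w) = (-135/4)**2 = 18225/16)
sqrt(35 + A(H(-2), 16)) = sqrt(35 + 18225/16) = sqrt(18785/16) = 17*sqrt(65)/4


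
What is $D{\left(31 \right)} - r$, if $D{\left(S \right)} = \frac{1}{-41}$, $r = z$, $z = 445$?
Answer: $- \frac{18246}{41} \approx -445.02$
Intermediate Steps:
$r = 445$
$D{\left(S \right)} = - \frac{1}{41}$
$D{\left(31 \right)} - r = - \frac{1}{41} - 445 = - \frac{18246}{41}$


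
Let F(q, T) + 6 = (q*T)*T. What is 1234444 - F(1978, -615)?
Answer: -746894600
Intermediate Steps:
F(q, T) = -6 + q*T² (F(q, T) = -6 + (q*T)*T = -6 + (T*q)*T = -6 + q*T²)
1234444 - F(1978, -615) = 1234444 - (-6 + 1978*(-615)²) = 1234444 - (-6 + 1978*378225) = 1234444 - (-6 + 748129050) = 1234444 - 1*748129044 = 1234444 - 748129044 = -746894600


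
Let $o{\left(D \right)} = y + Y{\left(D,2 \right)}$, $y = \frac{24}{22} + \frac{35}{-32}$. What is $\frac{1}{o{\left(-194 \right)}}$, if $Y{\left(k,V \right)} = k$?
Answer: $- \frac{352}{68289} \approx -0.0051546$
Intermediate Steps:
$y = - \frac{1}{352}$ ($y = 24 \cdot \frac{1}{22} + 35 \left(- \frac{1}{32}\right) = \frac{12}{11} - \frac{35}{32} = - \frac{1}{352} \approx -0.0028409$)
$o{\left(D \right)} = - \frac{1}{352} + D$
$\frac{1}{o{\left(-194 \right)}} = \frac{1}{- \frac{1}{352} - 194} = \frac{1}{- \frac{68289}{352}} = - \frac{352}{68289}$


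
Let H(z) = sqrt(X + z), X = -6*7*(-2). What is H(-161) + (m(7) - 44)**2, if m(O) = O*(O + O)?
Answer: 2916 + I*sqrt(77) ≈ 2916.0 + 8.775*I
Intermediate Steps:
m(O) = 2*O**2 (m(O) = O*(2*O) = 2*O**2)
X = 84 (X = -42*(-2) = 84)
H(z) = sqrt(84 + z)
H(-161) + (m(7) - 44)**2 = sqrt(84 - 161) + (2*7**2 - 44)**2 = sqrt(-77) + (2*49 - 44)**2 = I*sqrt(77) + (98 - 44)**2 = I*sqrt(77) + 54**2 = I*sqrt(77) + 2916 = 2916 + I*sqrt(77)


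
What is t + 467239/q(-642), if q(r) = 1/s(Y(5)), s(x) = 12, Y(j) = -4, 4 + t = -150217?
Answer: 5456647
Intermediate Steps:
t = -150221 (t = -4 - 150217 = -150221)
q(r) = 1/12
t + 467239/q(-642) = -150221 + 467239/(1/12) = -150221 + 467239*12 = -150221 + 5606868 = 5456647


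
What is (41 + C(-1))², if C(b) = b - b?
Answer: 1681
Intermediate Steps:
C(b) = 0
(41 + C(-1))² = (41 + 0)² = 41² = 1681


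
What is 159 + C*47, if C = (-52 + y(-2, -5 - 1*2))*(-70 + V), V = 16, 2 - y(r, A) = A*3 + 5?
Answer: 86451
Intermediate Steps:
y(r, A) = -3 - 3*A (y(r, A) = 2 - (A*3 + 5) = 2 - (3*A + 5) = 2 - (5 + 3*A) = 2 + (-5 - 3*A) = -3 - 3*A)
C = 1836 (C = (-52 + (-3 - 3*(-5 - 1*2)))*(-70 + 16) = (-52 + (-3 - 3*(-5 - 2)))*(-54) = (-52 + (-3 - 3*(-7)))*(-54) = (-52 + (-3 + 21))*(-54) = (-52 + 18)*(-54) = -34*(-54) = 1836)
159 + C*47 = 159 + 1836*47 = 159 + 86292 = 86451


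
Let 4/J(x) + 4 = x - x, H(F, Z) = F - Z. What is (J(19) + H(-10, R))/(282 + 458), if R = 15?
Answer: -13/370 ≈ -0.035135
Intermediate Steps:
J(x) = -1 (J(x) = 4/(-4 + (x - x)) = 4/(-4 + 0) = 4/(-4) = 4*(-¼) = -1)
(J(19) + H(-10, R))/(282 + 458) = (-1 + (-10 - 1*15))/(282 + 458) = (-1 + (-10 - 15))/740 = (-1 - 25)*(1/740) = -26*1/740 = -13/370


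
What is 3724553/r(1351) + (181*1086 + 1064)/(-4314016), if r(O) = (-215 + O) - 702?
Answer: 573846266551/66867248 ≈ 8581.9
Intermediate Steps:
r(O) = -917 + O
3724553/r(1351) + (181*1086 + 1064)/(-4314016) = 3724553/(-917 + 1351) + (181*1086 + 1064)/(-4314016) = 3724553/434 + (196566 + 1064)*(-1/4314016) = 3724553*(1/434) + 197630*(-1/4314016) = 532079/62 - 98815/2157008 = 573846266551/66867248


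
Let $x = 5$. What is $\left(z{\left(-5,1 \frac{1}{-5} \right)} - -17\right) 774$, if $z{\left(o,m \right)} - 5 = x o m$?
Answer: $20898$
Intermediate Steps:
$z{\left(o,m \right)} = 5 + 5 m o$ ($z{\left(o,m \right)} = 5 + 5 o m = 5 + 5 m o$)
$\left(z{\left(-5,1 \frac{1}{-5} \right)} - -17\right) 774 = \left(\left(5 + 5 \cdot 1 \frac{1}{-5} \left(-5\right)\right) - -17\right) 774 = \left(\left(5 + 5 \cdot 1 \left(- \frac{1}{5}\right) \left(-5\right)\right) + 17\right) 774 = \left(\left(5 + 5 \left(- \frac{1}{5}\right) \left(-5\right)\right) + 17\right) 774 = \left(\left(5 + 5\right) + 17\right) 774 = \left(10 + 17\right) 774 = 27 \cdot 774 = 20898$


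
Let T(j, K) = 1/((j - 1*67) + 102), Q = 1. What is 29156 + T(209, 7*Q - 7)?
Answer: 7114065/244 ≈ 29156.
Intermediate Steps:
T(j, K) = 1/(35 + j) (T(j, K) = 1/((j - 67) + 102) = 1/((-67 + j) + 102) = 1/(35 + j))
29156 + T(209, 7*Q - 7) = 29156 + 1/(35 + 209) = 29156 + 1/244 = 7114065/244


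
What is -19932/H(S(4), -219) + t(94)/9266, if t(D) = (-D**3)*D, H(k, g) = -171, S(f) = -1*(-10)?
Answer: -2194352884/264081 ≈ -8309.4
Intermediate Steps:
S(f) = 10
t(D) = -D**4
-19932/H(S(4), -219) + t(94)/9266 = -19932/(-171) - 1*94**4/9266 = -19932*(-1/171) - 1*78074896*(1/9266) = 6644/57 - 78074896*1/9266 = 6644/57 - 39037448/4633 = -2194352884/264081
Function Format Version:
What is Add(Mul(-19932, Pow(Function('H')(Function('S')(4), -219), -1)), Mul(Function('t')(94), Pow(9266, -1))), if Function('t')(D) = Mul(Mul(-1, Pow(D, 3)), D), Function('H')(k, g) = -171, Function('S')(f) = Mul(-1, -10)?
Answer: Rational(-2194352884, 264081) ≈ -8309.4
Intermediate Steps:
Function('S')(f) = 10
Function('t')(D) = Mul(-1, Pow(D, 4))
Add(Mul(-19932, Pow(Function('H')(Function('S')(4), -219), -1)), Mul(Function('t')(94), Pow(9266, -1))) = Add(Mul(-19932, Pow(-171, -1)), Mul(Mul(-1, Pow(94, 4)), Pow(9266, -1))) = Add(Mul(-19932, Rational(-1, 171)), Mul(Mul(-1, 78074896), Rational(1, 9266))) = Add(Rational(6644, 57), Mul(-78074896, Rational(1, 9266))) = Add(Rational(6644, 57), Rational(-39037448, 4633)) = Rational(-2194352884, 264081)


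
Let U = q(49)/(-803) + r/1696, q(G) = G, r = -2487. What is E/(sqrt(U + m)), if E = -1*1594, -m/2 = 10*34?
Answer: 6376*I*sqrt(79003463777590)/928164005 ≈ 61.059*I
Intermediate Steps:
m = -680 (m = -20*34 = -2*340 = -680)
E = -1594
U = -2080165/1361888 (U = 49/(-803) - 2487/1696 = 49*(-1/803) - 2487*1/1696 = -49/803 - 2487/1696 = -2080165/1361888 ≈ -1.5274)
E/(sqrt(U + m)) = -1594/sqrt(-2080165/1361888 - 680) = -1594*(-4*I*sqrt(79003463777590)/928164005) = -(-6376)*I*sqrt(79003463777590)/928164005 = 6376*I*sqrt(79003463777590)/928164005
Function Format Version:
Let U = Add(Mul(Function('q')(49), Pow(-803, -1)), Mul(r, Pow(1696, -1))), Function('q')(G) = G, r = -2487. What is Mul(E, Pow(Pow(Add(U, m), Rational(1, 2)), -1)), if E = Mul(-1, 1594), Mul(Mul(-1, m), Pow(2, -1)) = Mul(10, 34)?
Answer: Mul(Rational(6376, 928164005), I, Pow(79003463777590, Rational(1, 2))) ≈ Mul(61.059, I)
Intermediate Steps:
m = -680 (m = Mul(-2, Mul(10, 34)) = Mul(-2, 340) = -680)
E = -1594
U = Rational(-2080165, 1361888) (U = Add(Mul(49, Pow(-803, -1)), Mul(-2487, Pow(1696, -1))) = Add(Mul(49, Rational(-1, 803)), Mul(-2487, Rational(1, 1696))) = Add(Rational(-49, 803), Rational(-2487, 1696)) = Rational(-2080165, 1361888) ≈ -1.5274)
Mul(E, Pow(Pow(Add(U, m), Rational(1, 2)), -1)) = Mul(-1594, Pow(Pow(Add(Rational(-2080165, 1361888), -680), Rational(1, 2)), -1)) = Mul(-1594, Pow(Pow(Rational(-928164005, 1361888), Rational(1, 2)), -1)) = Mul(-1594, Pow(Mul(Rational(1, 340472), I, Pow(79003463777590, Rational(1, 2))), -1)) = Mul(-1594, Mul(Rational(-4, 928164005), I, Pow(79003463777590, Rational(1, 2)))) = Mul(Rational(6376, 928164005), I, Pow(79003463777590, Rational(1, 2)))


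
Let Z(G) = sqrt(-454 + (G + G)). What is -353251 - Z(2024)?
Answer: -353251 - sqrt(3594) ≈ -3.5331e+5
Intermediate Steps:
Z(G) = sqrt(-454 + 2*G)
-353251 - Z(2024) = -353251 - sqrt(-454 + 2*2024) = -353251 - sqrt(-454 + 4048) = -353251 - sqrt(3594)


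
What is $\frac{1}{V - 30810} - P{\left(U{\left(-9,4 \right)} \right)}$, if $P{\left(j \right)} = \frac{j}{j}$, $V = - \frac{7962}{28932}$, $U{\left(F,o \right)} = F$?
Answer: $- \frac{148571969}{148567147} \approx -1.0$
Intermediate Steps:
$V = - \frac{1327}{4822}$ ($V = \left(-7962\right) \frac{1}{28932} = - \frac{1327}{4822} \approx -0.2752$)
$P{\left(j \right)} = 1$
$\frac{1}{V - 30810} - P{\left(U{\left(-9,4 \right)} \right)} = \frac{1}{- \frac{1327}{4822} - 30810} - 1 = \frac{1}{- \frac{148567147}{4822}} - 1 = - \frac{4822}{148567147} - 1 = - \frac{148571969}{148567147}$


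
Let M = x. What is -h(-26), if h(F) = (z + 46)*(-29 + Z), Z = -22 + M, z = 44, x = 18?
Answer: 2970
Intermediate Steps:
M = 18
Z = -4 (Z = -22 + 18 = -4)
h(F) = -2970 (h(F) = (44 + 46)*(-29 - 4) = 90*(-33) = -2970)
-h(-26) = -1*(-2970) = 2970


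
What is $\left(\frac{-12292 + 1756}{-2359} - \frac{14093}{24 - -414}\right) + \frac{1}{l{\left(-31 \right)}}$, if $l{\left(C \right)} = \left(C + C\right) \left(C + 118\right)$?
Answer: $- \frac{12869549344}{464442279} \approx -27.71$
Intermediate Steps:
$l{\left(C \right)} = 2 C \left(118 + C\right)$
$\left(\frac{-12292 + 1756}{-2359} - \frac{14093}{24 - -414}\right) + \frac{1}{l{\left(-31 \right)}} = \left(\frac{-12292 + 1756}{-2359} - \frac{14093}{24 - -414}\right) + \frac{1}{2 \left(-31\right) \left(118 - 31\right)} = \left(\left(-10536\right) \left(- \frac{1}{2359}\right) - \frac{14093}{24 + 414}\right) + \frac{1}{2 \left(-31\right) 87} = \left(\frac{10536}{2359} - \frac{14093}{438}\right) + \frac{1}{-5394} = \left(\frac{10536}{2359} - \frac{14093}{438}\right) - \frac{1}{5394} = - \frac{28630619}{1033242} - \frac{1}{5394} = - \frac{12869549344}{464442279}$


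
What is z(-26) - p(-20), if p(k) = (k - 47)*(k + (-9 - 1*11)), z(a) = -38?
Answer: -2718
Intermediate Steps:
p(k) = (-47 + k)*(-20 + k) (p(k) = (-47 + k)*(k + (-9 - 11)) = (-47 + k)*(k - 20) = (-47 + k)*(-20 + k))
z(-26) - p(-20) = -38 - (940 + (-20)**2 - 67*(-20)) = -38 - (940 + 400 + 1340) = -38 - 1*2680 = -38 - 2680 = -2718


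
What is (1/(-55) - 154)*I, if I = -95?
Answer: 160949/11 ≈ 14632.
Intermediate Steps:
(1/(-55) - 154)*I = (1/(-55) - 154)*(-95) = (-1/55 - 154)*(-95) = -8471/55*(-95) = 160949/11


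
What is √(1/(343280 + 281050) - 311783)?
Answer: I*√13503250674584930/208110 ≈ 558.38*I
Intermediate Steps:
√(1/(343280 + 281050) - 311783) = √(1/624330 - 311783) = √(-194655480389/624330) = I*√13503250674584930/208110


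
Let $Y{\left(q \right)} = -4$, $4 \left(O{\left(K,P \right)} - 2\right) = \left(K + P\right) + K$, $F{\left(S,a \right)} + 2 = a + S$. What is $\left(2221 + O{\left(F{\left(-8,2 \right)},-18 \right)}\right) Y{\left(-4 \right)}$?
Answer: $-8858$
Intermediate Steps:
$F{\left(S,a \right)} = -2 + S + a$ ($F{\left(S,a \right)} = -2 + \left(a + S\right) = -2 + \left(S + a\right) = -2 + S + a$)
$O{\left(K,P \right)} = 2 + \frac{K}{2} + \frac{P}{4}$ ($O{\left(K,P \right)} = 2 + \frac{\left(K + P\right) + K}{4} = 2 + \frac{P + 2 K}{4} = 2 + \left(\frac{K}{2} + \frac{P}{4}\right) = 2 + \frac{K}{2} + \frac{P}{4}$)
$\left(2221 + O{\left(F{\left(-8,2 \right)},-18 \right)}\right) Y{\left(-4 \right)} = \left(2221 + \left(2 + \frac{-2 - 8 + 2}{2} + \frac{1}{4} \left(-18\right)\right)\right) \left(-4\right) = \left(2221 + \left(2 + \frac{1}{2} \left(-8\right) - \frac{9}{2}\right)\right) \left(-4\right) = \left(2221 - \frac{13}{2}\right) \left(-4\right) = \frac{4429}{2} \left(-4\right) = -8858$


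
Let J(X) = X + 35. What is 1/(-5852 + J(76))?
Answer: -1/5741 ≈ -0.00017419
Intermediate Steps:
J(X) = 35 + X
1/(-5852 + J(76)) = 1/(-5852 + (35 + 76)) = 1/(-5852 + 111) = 1/(-5741) = -1/5741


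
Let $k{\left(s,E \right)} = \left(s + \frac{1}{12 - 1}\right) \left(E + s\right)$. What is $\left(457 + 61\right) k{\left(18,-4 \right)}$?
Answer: $\frac{1443148}{11} \approx 1.312 \cdot 10^{5}$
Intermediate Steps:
$k{\left(s,E \right)} = \left(\frac{1}{11} + s\right) \left(E + s\right)$ ($k{\left(s,E \right)} = \left(s + \frac{1}{11}\right) \left(E + s\right) = \left(\frac{1}{11} + s\right) \left(E + s\right)$)
$\left(457 + 61\right) k{\left(18,-4 \right)} = \left(457 + 61\right) \left(18^{2} + \frac{1}{11} \left(-4\right) + \frac{1}{11} \cdot 18 - 72\right) = 518 \left(324 - \frac{4}{11} + \frac{18}{11} - 72\right) = 518 \cdot \frac{2786}{11} = \frac{1443148}{11}$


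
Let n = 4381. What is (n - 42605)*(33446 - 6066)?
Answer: -1046573120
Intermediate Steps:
(n - 42605)*(33446 - 6066) = (4381 - 42605)*(33446 - 6066) = -38224*27380 = -1046573120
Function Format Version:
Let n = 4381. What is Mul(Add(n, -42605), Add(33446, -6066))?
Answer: -1046573120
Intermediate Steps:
Mul(Add(n, -42605), Add(33446, -6066)) = Mul(Add(4381, -42605), Add(33446, -6066)) = Mul(-38224, 27380) = -1046573120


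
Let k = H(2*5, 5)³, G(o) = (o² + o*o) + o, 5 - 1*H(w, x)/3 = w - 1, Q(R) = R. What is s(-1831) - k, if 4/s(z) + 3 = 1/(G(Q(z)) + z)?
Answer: 34713561072/20104379 ≈ 1726.7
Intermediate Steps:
H(w, x) = 18 - 3*w (H(w, x) = 15 - 3*(w - 1) = 15 - 3*(-1 + w) = 15 + (3 - 3*w) = 18 - 3*w)
G(o) = o + 2*o² (G(o) = (o² + o²) + o = 2*o² + o = o + 2*o²)
s(z) = 4/(-3 + 1/(z + z*(1 + 2*z))) (s(z) = 4/(-3 + 1/(z*(1 + 2*z) + z)) = 4/(-3 + 1/(z + z*(1 + 2*z))))
k = -1728 (k = (18 - 6*5)³ = (18 - 3*10)³ = (18 - 30)³ = (-12)³ = -1728)
s(-1831) - k = 8*(-1831)*(-1 - 1*(-1831))/(-1 + 6*(-1831) + 6*(-1831)²) - 1*(-1728) = 8*(-1831)*(-1 + 1831)/(-1 - 10986 + 6*3352561) + 1728 = 8*(-1831)*1830/(-1 - 10986 + 20115366) + 1728 = 8*(-1831)*1830/20104379 + 1728 = 8*(-1831)*(1/20104379)*1830 + 1728 = -26805840/20104379 + 1728 = 34713561072/20104379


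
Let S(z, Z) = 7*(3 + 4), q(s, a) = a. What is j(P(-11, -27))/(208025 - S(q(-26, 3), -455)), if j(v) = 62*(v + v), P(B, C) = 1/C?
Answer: -31/1403838 ≈ -2.2082e-5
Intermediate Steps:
j(v) = 124*v (j(v) = 62*(2*v) = 124*v)
S(z, Z) = 49 (S(z, Z) = 7*7 = 49)
j(P(-11, -27))/(208025 - S(q(-26, 3), -455)) = (124/(-27))/(208025 - 1*49) = (124*(-1/27))/(208025 - 49) = -124/27/207976 = -124/27*1/207976 = -31/1403838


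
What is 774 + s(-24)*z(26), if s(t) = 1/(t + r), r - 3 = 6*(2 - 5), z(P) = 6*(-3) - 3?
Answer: 10069/13 ≈ 774.54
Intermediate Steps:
z(P) = -21 (z(P) = -18 - 3 = -21)
r = -15 (r = 3 + 6*(2 - 5) = 3 + 6*(-3) = 3 - 18 = -15)
s(t) = 1/(-15 + t) (s(t) = 1/(t - 15) = 1/(-15 + t))
774 + s(-24)*z(26) = 774 - 21/(-15 - 24) = 774 - 21/(-39) = 774 - 1/39*(-21) = 774 + 7/13 = 10069/13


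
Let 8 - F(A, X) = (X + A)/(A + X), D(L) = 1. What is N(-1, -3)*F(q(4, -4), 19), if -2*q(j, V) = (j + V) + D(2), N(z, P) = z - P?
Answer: 14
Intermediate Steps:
q(j, V) = -1/2 - V/2 - j/2 (q(j, V) = -((j + V) + 1)/2 = -((V + j) + 1)/2 = -(1 + V + j)/2 = -1/2 - V/2 - j/2)
F(A, X) = 7 (F(A, X) = 8 - (X + A)/(A + X) = 8 - (A + X)/(A + X) = 8 - 1*1 = 8 - 1 = 7)
N(-1, -3)*F(q(4, -4), 19) = (-1 - 1*(-3))*7 = (-1 + 3)*7 = 2*7 = 14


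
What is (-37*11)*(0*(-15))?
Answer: 0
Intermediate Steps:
(-37*11)*(0*(-15)) = -407*0 = 0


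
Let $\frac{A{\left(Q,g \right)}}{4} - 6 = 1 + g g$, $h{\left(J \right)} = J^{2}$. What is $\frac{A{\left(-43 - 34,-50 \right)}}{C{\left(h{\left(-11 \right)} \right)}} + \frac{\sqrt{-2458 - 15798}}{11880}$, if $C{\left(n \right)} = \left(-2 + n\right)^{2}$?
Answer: $\frac{10028}{14161} + \frac{i \sqrt{1141}}{2970} \approx 0.70814 + 0.011373 i$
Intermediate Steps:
$A{\left(Q,g \right)} = 28 + 4 g^{2}$ ($A{\left(Q,g \right)} = 24 + 4 \left(1 + g g\right) = 24 + 4 \left(1 + g^{2}\right) = 24 + \left(4 + 4 g^{2}\right) = 28 + 4 g^{2}$)
$\frac{A{\left(-43 - 34,-50 \right)}}{C{\left(h{\left(-11 \right)} \right)}} + \frac{\sqrt{-2458 - 15798}}{11880} = \frac{28 + 4 \left(-50\right)^{2}}{\left(-2 + \left(-11\right)^{2}\right)^{2}} + \frac{\sqrt{-2458 - 15798}}{11880} = \frac{28 + 4 \cdot 2500}{\left(-2 + 121\right)^{2}} + \sqrt{-18256} \cdot \frac{1}{11880} = \frac{28 + 10000}{119^{2}} + 4 i \sqrt{1141} \cdot \frac{1}{11880} = \frac{10028}{14161} + \frac{i \sqrt{1141}}{2970}$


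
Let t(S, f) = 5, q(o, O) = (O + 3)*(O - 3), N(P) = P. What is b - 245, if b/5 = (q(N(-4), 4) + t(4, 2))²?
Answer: 475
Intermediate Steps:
q(o, O) = (-3 + O)*(3 + O) (q(o, O) = (3 + O)*(-3 + O) = (-3 + O)*(3 + O))
b = 720 (b = 5*((-9 + 4²) + 5)² = 5*((-9 + 16) + 5)² = 5*(7 + 5)² = 5*12² = 5*144 = 720)
b - 245 = 720 - 245 = 475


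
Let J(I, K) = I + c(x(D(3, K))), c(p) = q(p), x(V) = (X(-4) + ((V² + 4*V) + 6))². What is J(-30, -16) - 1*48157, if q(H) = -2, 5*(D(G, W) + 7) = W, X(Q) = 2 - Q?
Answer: -48189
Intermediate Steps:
D(G, W) = -7 + W/5
x(V) = (12 + V² + 4*V)² (x(V) = ((2 - 1*(-4)) + ((V² + 4*V) + 6))² = ((2 + 4) + (6 + V² + 4*V))² = (6 + (6 + V² + 4*V))² = (12 + V² + 4*V)²)
c(p) = -2
J(I, K) = -2 + I (J(I, K) = I - 2 = -2 + I)
J(-30, -16) - 1*48157 = (-2 - 30) - 1*48157 = -32 - 48157 = -48189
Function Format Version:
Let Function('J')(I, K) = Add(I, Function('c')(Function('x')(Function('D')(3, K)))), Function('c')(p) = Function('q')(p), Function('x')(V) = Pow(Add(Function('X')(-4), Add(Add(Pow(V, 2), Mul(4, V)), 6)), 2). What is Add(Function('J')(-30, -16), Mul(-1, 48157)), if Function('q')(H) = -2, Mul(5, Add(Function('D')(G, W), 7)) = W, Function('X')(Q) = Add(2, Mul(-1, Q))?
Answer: -48189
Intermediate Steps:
Function('D')(G, W) = Add(-7, Mul(Rational(1, 5), W))
Function('x')(V) = Pow(Add(12, Pow(V, 2), Mul(4, V)), 2) (Function('x')(V) = Pow(Add(Add(2, Mul(-1, -4)), Add(Add(Pow(V, 2), Mul(4, V)), 6)), 2) = Pow(Add(Add(2, 4), Add(6, Pow(V, 2), Mul(4, V))), 2) = Pow(Add(6, Add(6, Pow(V, 2), Mul(4, V))), 2) = Pow(Add(12, Pow(V, 2), Mul(4, V)), 2))
Function('c')(p) = -2
Function('J')(I, K) = Add(-2, I) (Function('J')(I, K) = Add(I, -2) = Add(-2, I))
Add(Function('J')(-30, -16), Mul(-1, 48157)) = Add(Add(-2, -30), Mul(-1, 48157)) = Add(-32, -48157) = -48189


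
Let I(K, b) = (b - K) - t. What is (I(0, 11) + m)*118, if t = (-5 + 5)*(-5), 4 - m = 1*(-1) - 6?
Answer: 2596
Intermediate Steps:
m = 11 (m = 4 - (1*(-1) - 6) = 4 - (-1 - 6) = 4 - 1*(-7) = 4 + 7 = 11)
t = 0 (t = 0*(-5) = 0)
I(K, b) = b - K (I(K, b) = (b - K) - 1*0 = (b - K) + 0 = b - K)
(I(0, 11) + m)*118 = ((11 - 1*0) + 11)*118 = ((11 + 0) + 11)*118 = (11 + 11)*118 = 22*118 = 2596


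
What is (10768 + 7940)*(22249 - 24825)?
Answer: -48191808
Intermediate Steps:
(10768 + 7940)*(22249 - 24825) = 18708*(-2576) = -48191808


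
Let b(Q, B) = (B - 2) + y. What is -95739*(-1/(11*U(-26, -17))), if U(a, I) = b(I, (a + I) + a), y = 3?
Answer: -95739/748 ≈ -127.99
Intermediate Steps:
b(Q, B) = 1 + B (b(Q, B) = (B - 2) + 3 = (-2 + B) + 3 = 1 + B)
U(a, I) = 1 + I + 2*a (U(a, I) = 1 + ((a + I) + a) = 1 + ((I + a) + a) = 1 + (I + 2*a) = 1 + I + 2*a)
-95739*(-1/(11*U(-26, -17))) = -95739*(-1/(11*(1 - 17 + 2*(-26)))) = -95739*(-1/(11*(1 - 17 - 52))) = -95739/((-11*(-68))) = -95739/748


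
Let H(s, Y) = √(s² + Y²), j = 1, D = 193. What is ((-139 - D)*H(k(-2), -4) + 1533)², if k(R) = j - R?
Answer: 16129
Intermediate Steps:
k(R) = 1 - R
H(s, Y) = √(Y² + s²)
((-139 - D)*H(k(-2), -4) + 1533)² = ((-139 - 1*193)*√((-4)² + (1 - 1*(-2))²) + 1533)² = ((-139 - 193)*√(16 + (1 + 2)²) + 1533)² = (-332*√(16 + 3²) + 1533)² = (-332*√(16 + 9) + 1533)² = (-332*√25 + 1533)² = (-332*5 + 1533)² = (-1660 + 1533)² = (-127)² = 16129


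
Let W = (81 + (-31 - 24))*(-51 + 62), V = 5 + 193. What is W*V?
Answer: 56628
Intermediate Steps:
V = 198
W = 286 (W = (81 - 55)*11 = 26*11 = 286)
W*V = 286*198 = 56628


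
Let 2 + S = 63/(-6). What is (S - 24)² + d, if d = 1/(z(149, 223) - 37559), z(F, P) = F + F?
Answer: 198563865/149044 ≈ 1332.3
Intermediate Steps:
S = -25/2 (S = -2 + 63/(-6) = -2 + 63*(-⅙) = -2 - 21/2 = -25/2 ≈ -12.500)
z(F, P) = 2*F
d = -1/37261 (d = 1/(2*149 - 37559) = 1/(298 - 37559) = 1/(-37261) = -1/37261 ≈ -2.6838e-5)
(S - 24)² + d = (-25/2 - 24)² - 1/37261 = (-73/2)² - 1/37261 = 5329/4 - 1/37261 = 198563865/149044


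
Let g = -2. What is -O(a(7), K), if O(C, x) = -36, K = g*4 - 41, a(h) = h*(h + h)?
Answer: 36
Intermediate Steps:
a(h) = 2*h**2 (a(h) = h*(2*h) = 2*h**2)
K = -49 (K = -2*4 - 41 = -8 - 41 = -49)
-O(a(7), K) = -1*(-36) = 36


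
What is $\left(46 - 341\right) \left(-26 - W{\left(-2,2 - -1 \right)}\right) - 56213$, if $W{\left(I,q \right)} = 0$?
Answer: $-48543$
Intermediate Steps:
$\left(46 - 341\right) \left(-26 - W{\left(-2,2 - -1 \right)}\right) - 56213 = \left(46 - 341\right) \left(-26 - 0\right) - 56213 = - 295 \left(-26 + 0\right) - 56213 = \left(-295\right) \left(-26\right) - 56213 = 7670 - 56213 = -48543$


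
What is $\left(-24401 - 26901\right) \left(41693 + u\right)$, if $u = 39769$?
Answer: $-4179163524$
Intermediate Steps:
$\left(-24401 - 26901\right) \left(41693 + u\right) = \left(-24401 - 26901\right) \left(41693 + 39769\right) = \left(-51302\right) 81462 = -4179163524$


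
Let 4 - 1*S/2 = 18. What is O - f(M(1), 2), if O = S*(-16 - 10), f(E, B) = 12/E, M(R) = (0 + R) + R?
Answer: 722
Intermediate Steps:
S = -28 (S = 8 - 2*18 = 8 - 36 = -28)
M(R) = 2*R (M(R) = R + R = 2*R)
O = 728 (O = -28*(-16 - 10) = -28*(-26) = 728)
O - f(M(1), 2) = 728 - 12/(2*1) = 728 - 12/2 = 728 - 1*6 = 728 - 6 = 722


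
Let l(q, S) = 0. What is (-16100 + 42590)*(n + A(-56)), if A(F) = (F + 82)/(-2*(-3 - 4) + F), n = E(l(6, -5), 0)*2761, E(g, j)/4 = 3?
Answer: 6143551970/7 ≈ 8.7765e+8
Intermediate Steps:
E(g, j) = 12 (E(g, j) = 4*3 = 12)
n = 33132 (n = 12*2761 = 33132)
A(F) = (82 + F)/(14 + F) (A(F) = (82 + F)/(-2*(-7) + F) = (82 + F)/(14 + F))
(-16100 + 42590)*(n + A(-56)) = (-16100 + 42590)*(33132 + (82 - 56)/(14 - 56)) = 26490*(33132 + 26/(-42)) = 26490*(33132 - 1/42*26) = 26490*(33132 - 13/21) = 26490*(695759/21) = 6143551970/7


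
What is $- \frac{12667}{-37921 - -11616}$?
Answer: $\frac{12667}{26305} \approx 0.48154$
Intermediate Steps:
$- \frac{12667}{-37921 - -11616} = - \frac{12667}{-37921 + 11616} = - \frac{12667}{-26305} = \left(-12667\right) \left(- \frac{1}{26305}\right) = \frac{12667}{26305}$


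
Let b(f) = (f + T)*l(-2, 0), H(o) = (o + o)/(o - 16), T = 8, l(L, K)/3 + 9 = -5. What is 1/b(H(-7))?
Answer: -23/8316 ≈ -0.0027658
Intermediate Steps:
l(L, K) = -42 (l(L, K) = -27 + 3*(-5) = -27 - 15 = -42)
H(o) = 2*o/(-16 + o) (H(o) = (2*o)/(-16 + o) = 2*o/(-16 + o))
b(f) = -336 - 42*f (b(f) = (f + 8)*(-42) = (8 + f)*(-42) = -336 - 42*f)
1/b(H(-7)) = 1/(-336 - 84*(-7)/(-16 - 7)) = 1/(-336 - 84*(-7)/(-23)) = 1/(-336 - 84*(-7)*(-1)/23) = 1/(-336 - 42*14/23) = 1/(-336 - 588/23) = 1/(-8316/23) = -23/8316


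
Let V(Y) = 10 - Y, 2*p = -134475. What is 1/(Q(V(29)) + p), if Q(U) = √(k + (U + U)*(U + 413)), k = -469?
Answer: -89650/6027862463 - 4*I*√15441/18083587389 ≈ -1.4873e-5 - 2.7486e-8*I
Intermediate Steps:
p = -134475/2 (p = (½)*(-134475) = -134475/2 ≈ -67238.)
Q(U) = √(-469 + 2*U*(413 + U)) (Q(U) = √(-469 + (U + U)*(U + 413)) = √(-469 + (2*U)*(413 + U)) = √(-469 + 2*U*(413 + U)))
1/(Q(V(29)) + p) = 1/(√(-469 + 2*(10 - 1*29)² + 826*(10 - 1*29)) - 134475/2) = 1/(√(-469 + 2*(10 - 29)² + 826*(10 - 29)) - 134475/2) = 1/(√(-469 + 2*(-19)² + 826*(-19)) - 134475/2) = 1/(√(-469 + 2*361 - 15694) - 134475/2) = 1/(√(-469 + 722 - 15694) - 134475/2) = 1/(√(-15441) - 134475/2) = 1/(I*√15441 - 134475/2) = 1/(-134475/2 + I*√15441)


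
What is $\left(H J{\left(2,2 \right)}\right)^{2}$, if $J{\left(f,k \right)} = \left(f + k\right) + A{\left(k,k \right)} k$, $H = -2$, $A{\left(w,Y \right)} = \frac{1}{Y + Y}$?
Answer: $81$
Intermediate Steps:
$A{\left(w,Y \right)} = \frac{1}{2 Y}$
$J{\left(f,k \right)} = \frac{1}{2} + f + k$ ($J{\left(f,k \right)} = \left(f + k\right) + \frac{1}{2 k} k = \left(f + k\right) + \frac{1}{2} = \frac{1}{2} + f + k$)
$\left(H J{\left(2,2 \right)}\right)^{2} = \left(- 2 \left(\frac{1}{2} + 2 + 2\right)\right)^{2} = \left(\left(-2\right) \frac{9}{2}\right)^{2} = \left(-9\right)^{2} = 81$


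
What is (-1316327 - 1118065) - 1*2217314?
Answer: -4651706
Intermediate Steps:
(-1316327 - 1118065) - 1*2217314 = -2434392 - 2217314 = -4651706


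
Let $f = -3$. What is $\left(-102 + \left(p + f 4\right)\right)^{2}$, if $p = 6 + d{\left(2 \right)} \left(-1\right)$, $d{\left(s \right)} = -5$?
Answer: $10609$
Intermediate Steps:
$p = 11$ ($p = 6 - -5 = 6 + 5 = 11$)
$\left(-102 + \left(p + f 4\right)\right)^{2} = \left(-102 + \left(11 - 12\right)\right)^{2} = \left(-102 - 1\right)^{2} = \left(-103\right)^{2} = 10609$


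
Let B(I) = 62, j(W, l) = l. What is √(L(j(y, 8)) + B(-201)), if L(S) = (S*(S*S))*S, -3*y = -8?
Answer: 3*√462 ≈ 64.483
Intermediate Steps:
y = 8/3 (y = -⅓*(-8) = 8/3 ≈ 2.6667)
L(S) = S⁴ (L(S) = (S*S²)*S = S³*S = S⁴)
√(L(j(y, 8)) + B(-201)) = √(8⁴ + 62) = √(4096 + 62) = √4158 = 3*√462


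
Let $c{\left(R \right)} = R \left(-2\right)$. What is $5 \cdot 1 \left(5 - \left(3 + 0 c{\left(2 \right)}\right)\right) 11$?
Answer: $110$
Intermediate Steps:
$c{\left(R \right)} = - 2 R$
$5 \cdot 1 \left(5 - \left(3 + 0 c{\left(2 \right)}\right)\right) 11 = 5 \cdot 1 \left(5 - \left(3 + 0 \left(\left(-2\right) 2\right)\right)\right) 11 = 5 \cdot 1 \left(5 + \left(-3 + 0 \left(-4\right)\right)\right) 11 = 5 \cdot 1 \left(5 + \left(-3 + 0\right)\right) 11 = 5 \cdot 1 \left(5 - 3\right) 11 = 5 \cdot 1 \cdot 2 \cdot 11 = 5 \cdot 2 \cdot 11 = 10 \cdot 11 = 110$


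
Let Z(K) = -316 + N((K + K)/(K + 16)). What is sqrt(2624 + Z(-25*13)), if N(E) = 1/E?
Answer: sqrt(39013234)/130 ≈ 48.047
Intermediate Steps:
Z(K) = -316 + (16 + K)/(2*K) (Z(K) = -316 + 1/((K + K)/(K + 16)) = -316 + 1/((2*K)/(16 + K)) = -316 + 1/(2*K/(16 + K)) = -316 + (16 + K)/(2*K))
sqrt(2624 + Z(-25*13)) = sqrt(2624 + (-631/2 + 8/((-25*13)))) = sqrt(2624 + (-631/2 + 8/(-325))) = sqrt(2624 + (-631/2 + 8*(-1/325))) = sqrt(2624 + (-631/2 - 8/325)) = sqrt(2624 - 205091/650) = sqrt(1500509/650) = sqrt(39013234)/130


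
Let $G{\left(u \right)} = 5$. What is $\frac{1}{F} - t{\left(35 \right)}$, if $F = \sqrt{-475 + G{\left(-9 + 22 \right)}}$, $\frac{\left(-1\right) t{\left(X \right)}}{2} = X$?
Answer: $70 - \frac{i \sqrt{470}}{470} \approx 70.0 - 0.046127 i$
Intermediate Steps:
$t{\left(X \right)} = - 2 X$
$F = i \sqrt{470}$ ($F = \sqrt{-475 + 5} = \sqrt{-470} = i \sqrt{470} \approx 21.679 i$)
$\frac{1}{F} - t{\left(35 \right)} = \frac{1}{i \sqrt{470}} - \left(-2\right) 35 = - \frac{i \sqrt{470}}{470} - -70 = - \frac{i \sqrt{470}}{470} + 70 = 70 - \frac{i \sqrt{470}}{470}$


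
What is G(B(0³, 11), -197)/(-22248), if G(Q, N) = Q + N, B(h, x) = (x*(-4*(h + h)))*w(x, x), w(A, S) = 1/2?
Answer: 197/22248 ≈ 0.0088547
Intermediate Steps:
w(A, S) = ½
B(h, x) = -4*h*x (B(h, x) = (x*(-4*(h + h)))*(½) = (x*(-8*h))*(½) = -8*h*x*(½) = -4*h*x)
G(Q, N) = N + Q
G(B(0³, 11), -197)/(-22248) = (-197 - 4*0³*11)/(-22248) = (-197 - 4*0*11)*(-1/22248) = (-197 + 0)*(-1/22248) = -197*(-1/22248) = 197/22248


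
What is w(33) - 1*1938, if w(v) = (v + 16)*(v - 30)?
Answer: -1791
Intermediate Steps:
w(v) = (-30 + v)*(16 + v) (w(v) = (16 + v)*(-30 + v) = (-30 + v)*(16 + v))
w(33) - 1*1938 = (-480 + 33² - 14*33) - 1*1938 = (-480 + 1089 - 462) - 1938 = 147 - 1938 = -1791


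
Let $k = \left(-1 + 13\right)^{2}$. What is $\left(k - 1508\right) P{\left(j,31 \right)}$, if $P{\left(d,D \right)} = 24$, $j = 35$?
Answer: $-32736$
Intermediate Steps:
$k = 144$ ($k = 12^{2} = 144$)
$\left(k - 1508\right) P{\left(j,31 \right)} = \left(144 - 1508\right) 24 = \left(-1364\right) 24 = -32736$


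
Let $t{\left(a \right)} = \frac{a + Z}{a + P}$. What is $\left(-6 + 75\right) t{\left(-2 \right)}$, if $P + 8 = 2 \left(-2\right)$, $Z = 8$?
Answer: $- \frac{207}{7} \approx -29.571$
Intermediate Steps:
$P = -12$ ($P = -8 + 2 \left(-2\right) = -8 - 4 = -12$)
$t{\left(a \right)} = \frac{8 + a}{-12 + a}$ ($t{\left(a \right)} = \frac{a + 8}{a - 12} = \frac{8 + a}{-12 + a}$)
$\left(-6 + 75\right) t{\left(-2 \right)} = \left(-6 + 75\right) \frac{8 - 2}{-12 - 2} = 69 \frac{1}{-14} \cdot 6 = 69 \left(\left(- \frac{1}{14}\right) 6\right) = 69 \left(- \frac{3}{7}\right) = - \frac{207}{7}$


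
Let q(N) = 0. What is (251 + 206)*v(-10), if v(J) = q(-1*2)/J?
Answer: 0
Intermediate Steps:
v(J) = 0 (v(J) = 0/J = 0)
(251 + 206)*v(-10) = (251 + 206)*0 = 457*0 = 0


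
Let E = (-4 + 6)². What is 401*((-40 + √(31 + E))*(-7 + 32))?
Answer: -401000 + 10025*√35 ≈ -3.4169e+5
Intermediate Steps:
E = 4 (E = 2² = 4)
401*((-40 + √(31 + E))*(-7 + 32)) = 401*((-40 + √(31 + 4))*(-7 + 32)) = 401*((-40 + √35)*25) = 401*(-1000 + 25*√35) = -401000 + 10025*√35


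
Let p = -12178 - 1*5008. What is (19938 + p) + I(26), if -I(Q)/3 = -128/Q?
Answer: 35968/13 ≈ 2766.8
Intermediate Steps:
I(Q) = 384/Q (I(Q) = -(-384)/Q = 384/Q)
p = -17186 (p = -12178 - 5008 = -17186)
(19938 + p) + I(26) = (19938 - 17186) + 384/26 = 2752 + 384*(1/26) = 2752 + 192/13 = 35968/13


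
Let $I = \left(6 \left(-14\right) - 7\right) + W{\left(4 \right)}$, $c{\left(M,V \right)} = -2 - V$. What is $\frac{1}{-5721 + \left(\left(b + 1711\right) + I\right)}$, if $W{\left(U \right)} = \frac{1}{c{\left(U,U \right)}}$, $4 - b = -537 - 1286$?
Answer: $- \frac{6}{13645} \approx -0.00043972$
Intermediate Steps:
$b = 1827$ ($b = 4 - \left(-537 - 1286\right) = 4 - -1823 = 4 + 1823 = 1827$)
$W{\left(U \right)} = \frac{1}{-2 - U}$
$I = - \frac{547}{6}$ ($I = \left(6 \left(-14\right) - 7\right) - \frac{1}{2 + 4} = \left(-84 - 7\right) - \frac{1}{6} = -91 - \frac{1}{6} = - \frac{547}{6} \approx -91.167$)
$\frac{1}{-5721 + \left(\left(b + 1711\right) + I\right)} = \frac{1}{-5721 + \left(\left(1827 + 1711\right) - \frac{547}{6}\right)} = \frac{1}{-5721 + \left(3538 - \frac{547}{6}\right)} = \frac{1}{-5721 + \frac{20681}{6}} = \frac{1}{- \frac{13645}{6}} = - \frac{6}{13645}$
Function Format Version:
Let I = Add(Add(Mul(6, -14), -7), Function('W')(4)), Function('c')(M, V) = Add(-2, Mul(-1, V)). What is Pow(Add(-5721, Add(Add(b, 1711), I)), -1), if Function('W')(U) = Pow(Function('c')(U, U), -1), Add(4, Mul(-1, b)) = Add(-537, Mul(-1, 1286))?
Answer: Rational(-6, 13645) ≈ -0.00043972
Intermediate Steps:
b = 1827 (b = Add(4, Mul(-1, Add(-537, Mul(-1, 1286)))) = Add(4, Mul(-1, Add(-537, -1286))) = Add(4, Mul(-1, -1823)) = Add(4, 1823) = 1827)
Function('W')(U) = Pow(Add(-2, Mul(-1, U)), -1)
I = Rational(-547, 6) (I = Add(Add(Mul(6, -14), -7), Mul(-1, Pow(Add(2, 4), -1))) = Add(Add(-84, -7), Mul(-1, Pow(6, -1))) = Add(-91, Mul(-1, Rational(1, 6))) = Add(-91, Rational(-1, 6)) = Rational(-547, 6) ≈ -91.167)
Pow(Add(-5721, Add(Add(b, 1711), I)), -1) = Pow(Add(-5721, Add(Add(1827, 1711), Rational(-547, 6))), -1) = Pow(Add(-5721, Add(3538, Rational(-547, 6))), -1) = Pow(Add(-5721, Rational(20681, 6)), -1) = Pow(Rational(-13645, 6), -1) = Rational(-6, 13645)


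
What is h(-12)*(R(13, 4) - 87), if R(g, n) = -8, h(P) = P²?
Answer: -13680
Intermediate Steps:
h(-12)*(R(13, 4) - 87) = (-12)²*(-8 - 87) = 144*(-95) = -13680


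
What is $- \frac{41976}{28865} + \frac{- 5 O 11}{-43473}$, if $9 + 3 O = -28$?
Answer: $- \frac{5533208219}{3764544435} \approx -1.4698$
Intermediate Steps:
$O = - \frac{37}{3}$ ($O = -3 + \frac{1}{3} \left(-28\right) = -3 - \frac{28}{3} = - \frac{37}{3} \approx -12.333$)
$- \frac{41976}{28865} + \frac{- 5 O 11}{-43473} = - \frac{41976}{28865} + \frac{\left(-5\right) \left(- \frac{37}{3}\right) 11}{-43473} = \left(-41976\right) \frac{1}{28865} + \frac{185}{3} \cdot 11 \left(- \frac{1}{43473}\right) = - \frac{41976}{28865} + \frac{2035}{3} \left(- \frac{1}{43473}\right) = - \frac{41976}{28865} - \frac{2035}{130419} = - \frac{5533208219}{3764544435}$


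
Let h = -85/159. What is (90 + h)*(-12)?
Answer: -56900/53 ≈ -1073.6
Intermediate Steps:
h = -85/159 (h = -85*1/159 = -85/159 ≈ -0.53459)
(90 + h)*(-12) = (90 - 85/159)*(-12) = (14225/159)*(-12) = -56900/53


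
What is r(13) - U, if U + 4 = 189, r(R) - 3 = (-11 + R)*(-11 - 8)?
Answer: -220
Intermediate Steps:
r(R) = 212 - 19*R (r(R) = 3 + (-11 + R)*(-11 - 8) = 3 + (-11 + R)*(-19) = 3 + (209 - 19*R) = 212 - 19*R)
U = 185 (U = -4 + 189 = 185)
r(13) - U = (212 - 19*13) - 1*185 = (212 - 247) - 185 = -35 - 185 = -220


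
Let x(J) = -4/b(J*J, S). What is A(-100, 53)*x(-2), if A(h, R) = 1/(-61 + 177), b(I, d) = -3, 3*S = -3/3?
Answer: 1/87 ≈ 0.011494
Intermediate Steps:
S = -1/3 (S = (-3/3)/3 = (-3*1/3)/3 = (1/3)*(-1) = -1/3 ≈ -0.33333)
A(h, R) = 1/116
x(J) = 4/3 (x(J) = -4/(-3) = -4*(-1/3) = 4/3)
A(-100, 53)*x(-2) = (1/116)*(4/3) = 1/87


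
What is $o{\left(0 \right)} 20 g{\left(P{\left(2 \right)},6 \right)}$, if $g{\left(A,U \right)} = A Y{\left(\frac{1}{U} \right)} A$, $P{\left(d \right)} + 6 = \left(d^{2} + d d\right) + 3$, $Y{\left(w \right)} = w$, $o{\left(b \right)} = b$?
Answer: $0$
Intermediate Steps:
$P{\left(d \right)} = -3 + 2 d^{2}$ ($P{\left(d \right)} = -6 + \left(\left(d^{2} + d d\right) + 3\right) = -6 + \left(\left(d^{2} + d^{2}\right) + 3\right) = -6 + \left(2 d^{2} + 3\right) = -6 + \left(3 + 2 d^{2}\right) = -3 + 2 d^{2}$)
$g{\left(A,U \right)} = \frac{A^{2}}{U}$ ($g{\left(A,U \right)} = \frac{A}{U} A = \frac{A^{2}}{U}$)
$o{\left(0 \right)} 20 g{\left(P{\left(2 \right)},6 \right)} = 0 \cdot 20 \frac{\left(-3 + 2 \cdot 2^{2}\right)^{2}}{6} = 0 \left(-3 + 2 \cdot 4\right)^{2} \cdot \frac{1}{6} = 0 \left(-3 + 8\right)^{2} \cdot \frac{1}{6} = 0 \cdot 5^{2} \cdot \frac{1}{6} = 0 \cdot 25 \cdot \frac{1}{6} = 0 \cdot \frac{25}{6} = 0$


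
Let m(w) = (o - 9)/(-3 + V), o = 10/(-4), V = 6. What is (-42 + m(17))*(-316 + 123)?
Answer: 53075/6 ≈ 8845.8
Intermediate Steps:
o = -5/2 (o = 10*(-¼) = -5/2 ≈ -2.5000)
m(w) = -23/6 (m(w) = (-5/2 - 9)/(-3 + 6) = -23/2/3 = -23/2*⅓ = -23/6)
(-42 + m(17))*(-316 + 123) = (-42 - 23/6)*(-316 + 123) = -275/6*(-193) = 53075/6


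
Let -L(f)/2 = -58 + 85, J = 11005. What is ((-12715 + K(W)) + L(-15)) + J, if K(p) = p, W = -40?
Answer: -1804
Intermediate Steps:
L(f) = -54 (L(f) = -2*(-58 + 85) = -2*27 = -54)
((-12715 + K(W)) + L(-15)) + J = ((-12715 - 40) - 54) + 11005 = (-12755 - 54) + 11005 = -12809 + 11005 = -1804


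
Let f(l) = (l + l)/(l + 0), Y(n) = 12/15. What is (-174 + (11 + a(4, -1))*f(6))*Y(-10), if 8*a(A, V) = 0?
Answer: -608/5 ≈ -121.60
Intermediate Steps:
Y(n) = ⅘ (Y(n) = 12*(1/15) = ⅘)
f(l) = 2 (f(l) = (2*l)/l = 2)
a(A, V) = 0 (a(A, V) = (⅛)*0 = 0)
(-174 + (11 + a(4, -1))*f(6))*Y(-10) = (-174 + (11 + 0)*2)*(⅘) = (-174 + 11*2)*(⅘) = (-174 + 22)*(⅘) = -152*⅘ = -608/5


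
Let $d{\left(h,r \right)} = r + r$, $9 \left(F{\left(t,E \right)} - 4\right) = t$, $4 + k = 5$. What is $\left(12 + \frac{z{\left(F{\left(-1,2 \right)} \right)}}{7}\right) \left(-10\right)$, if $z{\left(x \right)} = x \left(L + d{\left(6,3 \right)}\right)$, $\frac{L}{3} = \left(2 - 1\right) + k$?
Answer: $- \frac{560}{3} \approx -186.67$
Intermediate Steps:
$k = 1$ ($k = -4 + 5 = 1$)
$F{\left(t,E \right)} = 4 + \frac{t}{9}$
$d{\left(h,r \right)} = 2 r$
$L = 6$ ($L = 3 \left(\left(2 - 1\right) + 1\right) = 3 \left(1 + 1\right) = 3 \cdot 2 = 6$)
$z{\left(x \right)} = 12 x$ ($z{\left(x \right)} = x \left(6 + 2 \cdot 3\right) = x \left(6 + 6\right) = x 12 = 12 x$)
$\left(12 + \frac{z{\left(F{\left(-1,2 \right)} \right)}}{7}\right) \left(-10\right) = \left(12 + \frac{12 \left(4 + \frac{1}{9} \left(-1\right)\right)}{7}\right) \left(-10\right) = \left(12 + 12 \left(4 - \frac{1}{9}\right) \frac{1}{7}\right) \left(-10\right) = \left(12 + 12 \cdot \frac{35}{9} \cdot \frac{1}{7}\right) \left(-10\right) = \left(12 + \frac{140}{3} \cdot \frac{1}{7}\right) \left(-10\right) = \left(12 + \frac{20}{3}\right) \left(-10\right) = \frac{56}{3} \left(-10\right) = - \frac{560}{3}$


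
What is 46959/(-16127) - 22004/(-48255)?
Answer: -1911148037/778208385 ≈ -2.4558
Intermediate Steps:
46959/(-16127) - 22004/(-48255) = 46959*(-1/16127) - 22004*(-1/48255) = -46959/16127 + 22004/48255 = -1911148037/778208385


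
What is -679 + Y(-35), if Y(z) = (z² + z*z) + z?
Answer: 1736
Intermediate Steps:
Y(z) = z + 2*z² (Y(z) = (z² + z²) + z = 2*z² + z = z + 2*z²)
-679 + Y(-35) = -679 - 35*(1 + 2*(-35)) = -679 - 35*(1 - 70) = -679 - 35*(-69) = -679 + 2415 = 1736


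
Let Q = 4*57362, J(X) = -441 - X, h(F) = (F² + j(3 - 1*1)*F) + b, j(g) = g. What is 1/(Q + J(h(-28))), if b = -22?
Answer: 1/228301 ≈ 4.3802e-6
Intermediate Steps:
h(F) = -22 + F² + 2*F (h(F) = (F² + (3 - 1*1)*F) - 22 = (F² + (3 - 1)*F) - 22 = (F² + 2*F) - 22 = -22 + F² + 2*F)
Q = 229448
1/(Q + J(h(-28))) = 1/(229448 + (-441 - (-22 + (-28)² + 2*(-28)))) = 1/(229448 + (-441 - (-22 + 784 - 56))) = 1/(229448 + (-441 - 1*706)) = 1/(229448 + (-441 - 706)) = 1/(229448 - 1147) = 1/228301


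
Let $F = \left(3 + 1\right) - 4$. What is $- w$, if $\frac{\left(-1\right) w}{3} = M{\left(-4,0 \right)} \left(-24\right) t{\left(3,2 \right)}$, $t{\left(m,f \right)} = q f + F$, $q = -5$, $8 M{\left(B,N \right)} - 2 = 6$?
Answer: $720$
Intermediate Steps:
$M{\left(B,N \right)} = 1$ ($M{\left(B,N \right)} = \frac{1}{4} + \frac{1}{8} \cdot 6 = \frac{1}{4} + \frac{3}{4} = 1$)
$F = 0$ ($F = 4 - 4 = 0$)
$t{\left(m,f \right)} = - 5 f$ ($t{\left(m,f \right)} = - 5 f + 0 = - 5 f$)
$w = -720$ ($w = - 3 \cdot 1 \left(-24\right) \left(\left(-5\right) 2\right) = - 3 \left(\left(-24\right) \left(-10\right)\right) = \left(-3\right) 240 = -720$)
$- w = \left(-1\right) \left(-720\right) = 720$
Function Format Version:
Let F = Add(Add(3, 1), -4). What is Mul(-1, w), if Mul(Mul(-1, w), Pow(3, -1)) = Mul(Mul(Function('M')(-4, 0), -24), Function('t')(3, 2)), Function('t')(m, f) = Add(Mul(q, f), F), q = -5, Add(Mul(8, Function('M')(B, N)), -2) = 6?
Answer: 720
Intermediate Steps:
Function('M')(B, N) = 1 (Function('M')(B, N) = Add(Rational(1, 4), Mul(Rational(1, 8), 6)) = Add(Rational(1, 4), Rational(3, 4)) = 1)
F = 0 (F = Add(4, -4) = 0)
Function('t')(m, f) = Mul(-5, f) (Function('t')(m, f) = Add(Mul(-5, f), 0) = Mul(-5, f))
w = -720 (w = Mul(-3, Mul(Mul(1, -24), Mul(-5, 2))) = Mul(-3, Mul(-24, -10)) = Mul(-3, 240) = -720)
Mul(-1, w) = Mul(-1, -720) = 720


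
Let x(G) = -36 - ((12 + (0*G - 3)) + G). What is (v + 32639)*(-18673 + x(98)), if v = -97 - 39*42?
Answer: -581489664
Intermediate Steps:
v = -1735 (v = -97 - 1638 = -1735)
x(G) = -45 - G (x(G) = -36 - ((12 + (0 - 3)) + G) = -36 - ((12 - 3) + G) = -36 - (9 + G) = -36 + (-9 - G) = -45 - G)
(v + 32639)*(-18673 + x(98)) = (-1735 + 32639)*(-18673 + (-45 - 1*98)) = 30904*(-18673 + (-45 - 98)) = 30904*(-18673 - 143) = 30904*(-18816) = -581489664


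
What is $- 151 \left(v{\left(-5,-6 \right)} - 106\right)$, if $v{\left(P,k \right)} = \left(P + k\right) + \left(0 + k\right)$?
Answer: $18573$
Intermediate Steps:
$v{\left(P,k \right)} = P + 2 k$ ($v{\left(P,k \right)} = \left(P + k\right) + k = P + 2 k$)
$- 151 \left(v{\left(-5,-6 \right)} - 106\right) = - 151 \left(\left(-5 + 2 \left(-6\right)\right) - 106\right) = - 151 \left(\left(-5 - 12\right) - 106\right) = - 151 \left(-17 - 106\right) = \left(-151\right) \left(-123\right) = 18573$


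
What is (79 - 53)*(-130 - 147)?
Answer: -7202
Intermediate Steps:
(79 - 53)*(-130 - 147) = 26*(-277) = -7202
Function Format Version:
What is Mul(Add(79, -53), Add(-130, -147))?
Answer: -7202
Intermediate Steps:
Mul(Add(79, -53), Add(-130, -147)) = Mul(26, -277) = -7202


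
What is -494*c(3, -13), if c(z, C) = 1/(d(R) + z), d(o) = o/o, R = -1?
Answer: -247/2 ≈ -123.50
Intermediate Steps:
d(o) = 1
c(z, C) = 1/(1 + z)
-494*c(3, -13) = -494/(1 + 3) = -494/4 = -494*¼ = -247/2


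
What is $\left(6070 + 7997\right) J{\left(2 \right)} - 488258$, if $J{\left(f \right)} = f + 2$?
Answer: $-431990$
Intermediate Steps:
$J{\left(f \right)} = 2 + f$
$\left(6070 + 7997\right) J{\left(2 \right)} - 488258 = \left(6070 + 7997\right) \left(2 + 2\right) - 488258 = 14067 \cdot 4 - 488258 = 56268 - 488258 = -431990$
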